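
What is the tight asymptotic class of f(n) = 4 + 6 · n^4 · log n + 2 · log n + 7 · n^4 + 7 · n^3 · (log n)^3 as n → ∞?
f(n) ∈ Θ(n^4 · log n)

Compare the terms by growth order. For large n, n^a · (log n)^b dominates n^a' · (log n)^b' iff a > a', or (a = a' and b > b'). Ranking the 5 terms shows the dominant one is 6 · n^4 · log n. Hence f(n) ∈ Θ(n^4 · log n).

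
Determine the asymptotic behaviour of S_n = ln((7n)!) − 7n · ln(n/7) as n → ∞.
S_n ~ 7n · (ln 49 − 1) + O(ln n)

Stirling: ln((7n)!) = 7n ln(7n) − 7n + O(ln n).
  S_n = 7n ln(7n) − 7n − 7n ln(n/7) + O(ln n)
      = 7n ln(7n) − 7n ln n + 7n ln 7 − 7n + O(ln n)
      = 7n ln 7 + 7n ln 7 − 7n + O(ln n)
      = 7n (ln 49 − 1) + O(ln n).
Numerically ln(49) − 1 ≈ 2.8918.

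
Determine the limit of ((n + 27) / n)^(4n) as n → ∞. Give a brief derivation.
lim = e^108

Rewrite as (1 + 27/n)^(4n). By the standard limit (1 + x/n)^n → e^x, we have (1 + 27/n)^n → e^27, and raising to the 4th power gives e^108.
More precisely, ln[(1 + 27/n)^(4n)] = 4n · ln(1 + 27/n) = 4n · (27/n + O(1/n^2)) = 108 + O(1/n) → 108.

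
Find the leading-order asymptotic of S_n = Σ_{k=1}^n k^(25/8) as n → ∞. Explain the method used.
S_n ~ (8/33) · n^(33/8)

Integral comparison: Σ_{k=1}^n k^(25/8) = ∫_0^n x^(25/8) dx + O(n^(25/8)). The integral is n^(1 + 25/8) / (1 + 25/8) = n^((25+8)/8) / ((25+8)/8) = (8/33) · n^(33/8).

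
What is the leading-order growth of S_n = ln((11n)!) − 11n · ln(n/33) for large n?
S_n ~ 11n · (ln 363 − 1) + O(ln n)

Stirling: ln((11n)!) = 11n ln(11n) − 11n + O(ln n).
  S_n = 11n ln(11n) − 11n − 11n ln(n/33) + O(ln n)
      = 11n ln(11n) − 11n ln n + 11n ln 33 − 11n + O(ln n)
      = 11n ln 11 + 11n ln 33 − 11n + O(ln n)
      = 11n (ln 363 − 1) + O(ln n).
Numerically ln(363) − 1 ≈ 4.8944.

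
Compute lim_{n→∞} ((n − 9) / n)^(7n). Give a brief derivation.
lim = e^(−63)

Rewrite as (1 − 9/n)^(7n). By the standard limit (1 + x/n)^n → e^x, we have (1 − 9/n)^n → e^(−9), and raising to the 7th power gives e^(−63).
More precisely, ln[(1 − 9/n)^(7n)] = 7n · ln(1 − 9/n) = 7n · (-9/n + O(1/n^2)) = -63 + O(1/n) → -63.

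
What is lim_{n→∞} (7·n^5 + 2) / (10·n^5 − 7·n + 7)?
lim = 7/10

For large n the leading n^5 terms dominate both numerator and denominator. Dividing top and bottom by n^5, every other term tends to 0, leaving 7/10.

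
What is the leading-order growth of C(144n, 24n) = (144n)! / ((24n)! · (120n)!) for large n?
C(144n, 24n) ~ (46656/3125)^(24n) · sqrt(3/(5π·24n))

Write N = 24n. Apply Stirling to each factorial:
  (6N)! ~ sqrt(2π·6N) · (6N/e)^(6N),
  N! ~ sqrt(2π N) · (N/e)^N,
  (5N)! ~ sqrt(2π·5N) · (5N/e)^(5N).
The exponential factors combine to (6N)^(6N) / (N^N · (5N)^(5N)) = 6^(6N)/5^(5N) = (6^6/5^5)^N = (46656/3125)^N.
The square-root prefactors combine to sqrt(2π·6N) / (sqrt(2π N)·sqrt(2π·5N)) = sqrt(6 / (2π·5·N)) = sqrt(3/(5π·24n)).
Substituting N = 24n: C(144n, 24n) ~ (46656/3125)^(24n) · sqrt(3/(5π·24n)).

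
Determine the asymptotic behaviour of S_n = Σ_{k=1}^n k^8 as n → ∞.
S_n ~ n^9 / 9

By integral comparison (Euler-Maclaurin), Σ_{k=1}^n k^8 = ∫_0^n x^8 dx + O(n^8) = n^9/9 + O(n^8). (Equivalently, Faulhaber's formula gives the same leading term.)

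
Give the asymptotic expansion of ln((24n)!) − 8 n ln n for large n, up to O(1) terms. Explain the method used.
ln((24n)!) − 8 n ln n = 16 n ln n + 24(ln 24 − 1) n + (1/2) ln(2π·24n) + O(1/n)

Stirling: ln((24n)!) = 24n ln(24n) − 24n + (1/2) ln(2π·24n) + O(1/n).
Expand 24n ln(24n) = 24n (ln n + ln 24) = 24n ln n + 24n ln 24.
Subtract 8n ln n: leading term is (24 − 8) n ln n = 16 n ln n. The next term is 24n ln 24 − 24n = 24(ln 24 − 1) n. Then the (1/2) ln(2π·24n) correction.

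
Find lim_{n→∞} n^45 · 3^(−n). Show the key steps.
lim = 0

Exponentials with base > 1 dominate every fixed polynomial: for any fixed c, n^c / 3^n → 0 as n → ∞ (e.g. by the ratio test, or by writing 3^n = e^(n ln 3) and noting e^(n ln 3) / n^c → ∞). Hence n^45 · 3^(−n) = n^45 / 3^n → 0.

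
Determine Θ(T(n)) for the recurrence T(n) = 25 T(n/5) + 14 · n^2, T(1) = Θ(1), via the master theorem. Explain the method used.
T(n) = Θ(n^2 log n)

log_5 25 = 2, and f(n) = 14 · n^2 = Θ(n^(log_5 25)). This is Case 2 of the master theorem: T(n) = Θ(f(n) · log n) = Θ(n^2 log n).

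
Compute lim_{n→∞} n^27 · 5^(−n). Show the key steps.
lim = 0

Exponentials with base > 1 dominate every fixed polynomial: for any fixed c, n^c / 5^n → 0 as n → ∞ (e.g. by the ratio test, or by writing 5^n = e^(n ln 5) and noting e^(n ln 5) / n^c → ∞). Hence n^27 · 5^(−n) = n^27 / 5^n → 0.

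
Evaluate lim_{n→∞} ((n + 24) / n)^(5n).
lim = e^120

Rewrite as (1 + 24/n)^(5n). By the standard limit (1 + x/n)^n → e^x, we have (1 + 24/n)^n → e^24, and raising to the 5th power gives e^120.
More precisely, ln[(1 + 24/n)^(5n)] = 5n · ln(1 + 24/n) = 5n · (24/n + O(1/n^2)) = 120 + O(1/n) → 120.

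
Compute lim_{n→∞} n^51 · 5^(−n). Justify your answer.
lim = 0

Exponentials with base > 1 dominate every fixed polynomial: for any fixed c, n^c / 5^n → 0 as n → ∞ (e.g. by the ratio test, or by writing 5^n = e^(n ln 5) and noting e^(n ln 5) / n^c → ∞). Hence n^51 · 5^(−n) = n^51 / 5^n → 0.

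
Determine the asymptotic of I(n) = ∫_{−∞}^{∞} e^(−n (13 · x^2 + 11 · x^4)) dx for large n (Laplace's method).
I(n) ~ sqrt(π/(13n))

φ(x) = 13 · x^2 + 11 · x^4 has its unique global minimum at x* = 0 (since φ'(x) = 26x + 44x^3 = 0 only at x = 0 for real x with both coefficients positive, and φ → ∞ as |x| → ∞). At x* = 0, φ(0) = 0 and φ''(0) = 26. Laplace's method then gives
  I(n) ~ sqrt(2π / (n · φ''(0))) · e^(−n φ(0)) = sqrt(2π / (26n)) = sqrt(π/(13n)).
The 11 · x^4 term contributes only at subleading order (an O(1/n) relative correction).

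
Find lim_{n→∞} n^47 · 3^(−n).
lim = 0

Exponentials with base > 1 dominate every fixed polynomial: for any fixed c, n^c / 3^n → 0 as n → ∞ (e.g. by the ratio test, or by writing 3^n = e^(n ln 3) and noting e^(n ln 3) / n^c → ∞). Hence n^47 · 3^(−n) = n^47 / 3^n → 0.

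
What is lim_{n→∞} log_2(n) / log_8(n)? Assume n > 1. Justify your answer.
lim = ln(8) / ln(2) = log_2(8)

Change of base: log_2(n) = ln n / ln 2 and log_8(n) = ln n / ln 8. The ratio is (ln n / ln 2) · (ln 8 / ln n) = ln 8 / ln 2, a constant independent of n. So the limit is ln 8 / ln 2 = log_2(8).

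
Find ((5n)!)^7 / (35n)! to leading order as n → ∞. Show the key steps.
((5n)!)^7/(35n)! ~ ((2π·5n)^(6/2) / sqrt(7)) · 7^(−7·5n)  →  0

Write N = 5n. Stirling: N! ~ sqrt(2π N)(N/e)^N and (7N)! ~ sqrt(2π·7N)·(7N/e)^(7N).
  (N!)^7/(7N)! ~ (2π N)^(7/2) (N/e)^(7N) / [sqrt(2π·7N) (7N/e)^(7N)]
     = (2π N)^(7/2) / sqrt(2π·7N) · (N/(7N))^(7N)
     = (2π N)^((7−1)/2) / sqrt(7) · 7^(−7N).
Since 7^7 > 1, the factor 7^(−7N) decays exponentially, so the ratio → 0. Substituting N = 5n gives the stated form.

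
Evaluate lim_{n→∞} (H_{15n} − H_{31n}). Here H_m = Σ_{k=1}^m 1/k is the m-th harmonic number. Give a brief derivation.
lim = ln(15/31)

Euler-Maclaurin gives H_m = ln m + γ + 1/(2m) + O(1/m^2). The γ and O(1/m) terms cancel in the difference:
  H_{15n} − H_{31n} = ln(15n) − ln(31n) + O(1/n) = ln(15/31) + O(1/n).
Hence the limit is ln(15/31).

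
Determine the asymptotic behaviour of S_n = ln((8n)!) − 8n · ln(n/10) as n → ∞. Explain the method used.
S_n ~ 8n · (ln 80 − 1) + O(ln n)

Stirling: ln((8n)!) = 8n ln(8n) − 8n + O(ln n).
  S_n = 8n ln(8n) − 8n − 8n ln(n/10) + O(ln n)
      = 8n ln(8n) − 8n ln n + 8n ln 10 − 8n + O(ln n)
      = 8n ln 8 + 8n ln 10 − 8n + O(ln n)
      = 8n (ln 80 − 1) + O(ln n).
Numerically ln(80) − 1 ≈ 3.3820.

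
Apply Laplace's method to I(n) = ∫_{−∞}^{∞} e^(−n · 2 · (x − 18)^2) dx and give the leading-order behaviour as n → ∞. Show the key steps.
I(n) = sqrt(π/(2n))

Here φ(x) = 2 · (x − 18)^2 has its unique minimum at x* = 18 with φ(x*) = 0 and φ''(x*) = 4. Laplace's method gives
  I(n) ~ e^(−n φ(x*)) · sqrt(2π / (n · φ''(x*))) = sqrt(2π / (4n)) = sqrt(π/(2n)).
This is exact: substituting u = (x − 18)·sqrt(2n) gives I(n) = (1/sqrt(2n)) ∫_{−∞}^{∞} e^(−u^2) du = sqrt(π/(2n)).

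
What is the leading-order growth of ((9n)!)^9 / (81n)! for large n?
((9n)!)^9/(81n)! ~ ((2π·9n)^(8/2) / 3) · 9^(−9·9n)  →  0

Write N = 9n. Stirling: N! ~ sqrt(2π N)(N/e)^N and (9N)! ~ sqrt(2π·9N)·(9N/e)^(9N).
  (N!)^9/(9N)! ~ (2π N)^(9/2) (N/e)^(9N) / [sqrt(2π·9N) (9N/e)^(9N)]
     = (2π N)^(9/2) / sqrt(2π·9N) · (N/(9N))^(9N)
     = (2π N)^((9−1)/2) / 3 · 9^(−9N).
Since 9^9 > 1, the factor 9^(−9N) decays exponentially, so the ratio → 0. Substituting N = 9n gives the stated form.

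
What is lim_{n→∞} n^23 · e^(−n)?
lim = 0

Exponentials with base > 1 dominate every fixed polynomial: for any fixed c, n^c / e^n → 0 as n → ∞ (e.g. by the ratio test, or since e^n grows faster than any power of n). Hence n^23 · e^(−n) = n^23 / e^n → 0.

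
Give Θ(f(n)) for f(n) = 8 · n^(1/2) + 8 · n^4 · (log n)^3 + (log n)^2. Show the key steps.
f(n) ∈ Θ(n^4 · (log n)^3)

Compare the terms by growth order. For large n, n^a · (log n)^b dominates n^a' · (log n)^b' iff a > a', or (a = a' and b > b'). Ranking the 3 terms shows the dominant one is 8 · n^4 · (log n)^3. Hence f(n) ∈ Θ(n^4 · (log n)^3).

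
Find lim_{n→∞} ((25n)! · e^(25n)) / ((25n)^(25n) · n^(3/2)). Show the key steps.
lim = 0

Stirling: (25n)! ~ sqrt(2π·25n) · (25n/e)^(25n). Hence
  (25n)! · e^(25n) / (25n)^(25n) ~ sqrt(2π·25n).
Dividing by n^(3/2): sqrt(2π·25n) / n^(3/2) = sqrt(2π·25) · n^((1−3)/2), so the expression behaves like sqrt(2π·25) · n^((1−3)/2) → 0.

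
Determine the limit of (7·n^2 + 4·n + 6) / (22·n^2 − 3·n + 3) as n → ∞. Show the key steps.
lim = 7/22

For large n the leading n^2 terms dominate both numerator and denominator. Dividing top and bottom by n^2, every other term tends to 0, leaving 7/22.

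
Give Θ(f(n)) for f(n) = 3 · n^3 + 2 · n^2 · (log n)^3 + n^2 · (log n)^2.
f(n) ∈ Θ(n^3)

Compare the terms by growth order. For large n, n^a · (log n)^b dominates n^a' · (log n)^b' iff a > a', or (a = a' and b > b'). Ranking the 3 terms shows the dominant one is 3 · n^3. Hence f(n) ∈ Θ(n^3).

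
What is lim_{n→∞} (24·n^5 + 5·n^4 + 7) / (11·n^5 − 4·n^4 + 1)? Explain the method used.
lim = 24/11

For large n the leading n^5 terms dominate both numerator and denominator. Dividing top and bottom by n^5, every other term tends to 0, leaving 24/11.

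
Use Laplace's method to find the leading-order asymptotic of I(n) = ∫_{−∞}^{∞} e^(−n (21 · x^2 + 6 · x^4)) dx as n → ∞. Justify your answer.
I(n) ~ sqrt(π/(21n))

φ(x) = 21 · x^2 + 6 · x^4 has its unique global minimum at x* = 0 (since φ'(x) = 42x + 24x^3 = 0 only at x = 0 for real x with both coefficients positive, and φ → ∞ as |x| → ∞). At x* = 0, φ(0) = 0 and φ''(0) = 42. Laplace's method then gives
  I(n) ~ sqrt(2π / (n · φ''(0))) · e^(−n φ(0)) = sqrt(2π / (42n)) = sqrt(π/(21n)).
The 6 · x^4 term contributes only at subleading order (an O(1/n) relative correction).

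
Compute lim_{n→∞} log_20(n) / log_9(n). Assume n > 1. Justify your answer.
lim = ln(9) / ln(20) = log_20(9)

Change of base: log_20(n) = ln n / ln 20 and log_9(n) = ln n / ln 9. The ratio is (ln n / ln 20) · (ln 9 / ln n) = ln 9 / ln 20, a constant independent of n. So the limit is ln 9 / ln 20 = log_20(9).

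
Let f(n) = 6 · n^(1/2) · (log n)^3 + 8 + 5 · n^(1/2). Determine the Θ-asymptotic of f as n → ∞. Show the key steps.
f(n) ∈ Θ(n^(1/2) · (log n)^3)

Compare the terms by growth order. For large n, n^a · (log n)^b dominates n^a' · (log n)^b' iff a > a', or (a = a' and b > b'). Ranking the 3 terms shows the dominant one is 6 · n^(1/2) · (log n)^3. Hence f(n) ∈ Θ(n^(1/2) · (log n)^3).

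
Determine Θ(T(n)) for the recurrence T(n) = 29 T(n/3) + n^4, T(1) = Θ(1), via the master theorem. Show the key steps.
T(n) = Θ(n^4)

log_3 29 ≈ 3.065. f(n) = n^4 dominates n^(log_3 29) since 4 > 3.065, and the regularity condition a·f(n/b) = 29·(n/3)^4 = (29/81)·n^4 ≤ c·f(n) holds with c = 29/81 ≈ 0.358 < 1. So this is Case 3: T(n) = Θ(f(n)) = Θ(n^4).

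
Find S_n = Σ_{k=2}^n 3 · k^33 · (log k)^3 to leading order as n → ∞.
S_n ~ 3 · n^34 · (log n)^3 / 34

By integral comparison, S_n = ∫_1^n 3 · x^33 · (log x)^3 dx + O(n^33 · (log n)^3). For the integral, the leading term of ∫_1^n x^33 (log x)^3 dx is n^34/34 · (log n)^3 (by repeated integration by parts; each step lowers the log-exponent and produces a relatively O(1/log n) correction). Hence S_n ~ 3 · n^34 · (log n)^3 / 34.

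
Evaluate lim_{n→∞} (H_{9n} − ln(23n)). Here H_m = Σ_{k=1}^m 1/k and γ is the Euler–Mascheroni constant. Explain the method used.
lim = ln(9/23) + γ

By Euler-Maclaurin, H_m = ln m + γ + O(1/m). So
  H_{9n} − ln(23n) = ln(9n) + γ − ln(23n) + O(1/n)
                       = ln(9/23) + γ + O(1/n).
Hence the limit is ln(9/23) + γ.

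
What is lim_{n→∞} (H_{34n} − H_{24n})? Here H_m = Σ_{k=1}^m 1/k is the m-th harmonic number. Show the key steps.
lim = ln(34/24) = ln(17/12)

Euler-Maclaurin gives H_m = ln m + γ + 1/(2m) + O(1/m^2). The γ and O(1/m) terms cancel in the difference:
  H_{34n} − H_{24n} = ln(34n) − ln(24n) + O(1/n) = ln(34/24) + O(1/n).
Hence the limit is ln(34/24) = ln(17/12).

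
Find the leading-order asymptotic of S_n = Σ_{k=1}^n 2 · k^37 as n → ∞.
S_n ~ n^38 / 19

By integral comparison (Euler-Maclaurin), Σ_{k=1}^n 2 · k^37 = 2 · ∫_0^n x^37 dx + O(n^37) = 2 · n^38/38 = n^38 / 19 + O(n^37). (Equivalently, Faulhaber's formula gives the same leading term.)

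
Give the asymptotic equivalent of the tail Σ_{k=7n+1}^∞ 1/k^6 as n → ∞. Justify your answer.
Σ_{k>7n} 1/k^6 ~ 1/(5 · (7n)^5)

Compare to the integral: ∫_{7n}^∞ x^(−6) dx = [−x^(−5)/5]_{7n}^∞ = 1/((6−1)·(7n)^5). Euler-Maclaurin then gives
  Σ_{k>7n} 1/k^6 = ∫_{7n}^∞ dx/x^6 − 1/(2·(7n)^6) + O(1/(7n)^7).
(Equivalently this is ζ(6) − Σ_{k≤7n} 1/k^6.)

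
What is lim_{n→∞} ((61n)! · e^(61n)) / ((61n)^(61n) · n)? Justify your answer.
lim = 0

Stirling: (61n)! ~ sqrt(2π·61n) · (61n/e)^(61n). Hence
  (61n)! · e^(61n) / (61n)^(61n) ~ sqrt(2π·61n).
Dividing by n: sqrt(2π·61n) / n = sqrt(2π·61) · n^((1−2)/2), so the expression behaves like sqrt(2π·61) · n^((1−2)/2) → 0.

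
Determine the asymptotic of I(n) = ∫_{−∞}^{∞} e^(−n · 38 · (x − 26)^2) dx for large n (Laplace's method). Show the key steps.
I(n) = sqrt(π/(38n))

Here φ(x) = 38 · (x − 26)^2 has its unique minimum at x* = 26 with φ(x*) = 0 and φ''(x*) = 76. Laplace's method gives
  I(n) ~ e^(−n φ(x*)) · sqrt(2π / (n · φ''(x*))) = sqrt(2π / (76n)) = sqrt(π/(38n)).
This is exact: substituting u = (x − 26)·sqrt(38n) gives I(n) = (1/sqrt(38n)) ∫_{−∞}^{∞} e^(−u^2) du = sqrt(π/(38n)).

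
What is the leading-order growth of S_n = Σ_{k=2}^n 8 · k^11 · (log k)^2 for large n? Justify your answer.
S_n ~ 2 · n^12 · (log n)^2 / 3

By integral comparison, S_n = ∫_1^n 8 · x^11 · (log x)^2 dx + O(n^11 · (log n)^2). For the integral, the leading term of ∫_1^n x^11 (log x)^2 dx is n^12/12 · (log n)^2 (by repeated integration by parts; each step lowers the log-exponent and produces a relatively O(1/log n) correction). Hence S_n ~ 2 · n^12 · (log n)^2 / 3.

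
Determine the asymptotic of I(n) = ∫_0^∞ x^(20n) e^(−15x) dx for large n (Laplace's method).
I(n) ~ (sqrt(2π·20n) / 15) · (20n/(15e))^(20n)

Write the integrand as exp(20n ln x − 15x) and set f(x) = 20n ln x − 15x. Then f'(x) = 20n/x − 15 = 0 at x* = 20n/15, and f''(x*) = −20n/x*^2 = −15^2/(20n). Laplace's method (interior maximum) gives
  I(n) ~ e^(f(x*)) · sqrt(2π / |f''(x*)|)
        = exp(20n ln(20n/15) − 20n) · sqrt(2π · 20n / 15^2)
        = (20n/15)^(20n) e^(−20n) · sqrt(2π·20n) / 15
        = (sqrt(2π·20n) / 15) · (20n/(15e))^(20n).
This matches Γ(20n+1)/15^(20n+1) with Stirling applied to Γ.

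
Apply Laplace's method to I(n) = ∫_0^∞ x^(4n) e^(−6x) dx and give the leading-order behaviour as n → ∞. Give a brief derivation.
I(n) ~ (sqrt(2π·4n) / 6) · (4n/(6e))^(4n)

Write the integrand as exp(4n ln x − 6x) and set f(x) = 4n ln x − 6x. Then f'(x) = 4n/x − 6 = 0 at x* = 4n/6, and f''(x*) = −4n/x*^2 = −6^2/(4n). Laplace's method (interior maximum) gives
  I(n) ~ e^(f(x*)) · sqrt(2π / |f''(x*)|)
        = exp(4n ln(4n/6) − 4n) · sqrt(2π · 4n / 6^2)
        = (4n/6)^(4n) e^(−4n) · sqrt(2π·4n) / 6
        = (sqrt(2π·4n) / 6) · (4n/(6e))^(4n).
This matches Γ(4n+1)/6^(4n+1) with Stirling applied to Γ.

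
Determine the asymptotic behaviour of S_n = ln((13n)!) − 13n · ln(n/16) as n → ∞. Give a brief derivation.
S_n ~ 13n · (ln 208 − 1) + O(ln n)

Stirling: ln((13n)!) = 13n ln(13n) − 13n + O(ln n).
  S_n = 13n ln(13n) − 13n − 13n ln(n/16) + O(ln n)
      = 13n ln(13n) − 13n ln n + 13n ln 16 − 13n + O(ln n)
      = 13n ln 13 + 13n ln 16 − 13n + O(ln n)
      = 13n (ln 208 − 1) + O(ln n).
Numerically ln(208) − 1 ≈ 4.3375.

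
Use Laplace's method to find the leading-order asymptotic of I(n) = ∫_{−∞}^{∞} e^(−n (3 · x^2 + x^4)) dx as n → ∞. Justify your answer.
I(n) ~ sqrt(π/(3n))

φ(x) = 3 · x^2 + x^4 has its unique global minimum at x* = 0 (since φ'(x) = 6x + 4x^3 = 0 only at x = 0 for real x with both coefficients positive, and φ → ∞ as |x| → ∞). At x* = 0, φ(0) = 0 and φ''(0) = 6. Laplace's method then gives
  I(n) ~ sqrt(2π / (n · φ''(0))) · e^(−n φ(0)) = sqrt(2π / (6n)) = sqrt(π/(3n)).
The x^4 term contributes only at subleading order (an O(1/n) relative correction).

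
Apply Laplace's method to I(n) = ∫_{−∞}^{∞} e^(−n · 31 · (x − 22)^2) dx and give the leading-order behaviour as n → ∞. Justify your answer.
I(n) = sqrt(π/(31n))

Here φ(x) = 31 · (x − 22)^2 has its unique minimum at x* = 22 with φ(x*) = 0 and φ''(x*) = 62. Laplace's method gives
  I(n) ~ e^(−n φ(x*)) · sqrt(2π / (n · φ''(x*))) = sqrt(2π / (62n)) = sqrt(π/(31n)).
This is exact: substituting u = (x − 22)·sqrt(31n) gives I(n) = (1/sqrt(31n)) ∫_{−∞}^{∞} e^(−u^2) du = sqrt(π/(31n)).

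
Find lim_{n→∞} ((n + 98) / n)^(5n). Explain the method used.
lim = e^490

Rewrite as (1 + 98/n)^(5n). By the standard limit (1 + x/n)^n → e^x, we have (1 + 98/n)^n → e^98, and raising to the 5th power gives e^490.
More precisely, ln[(1 + 98/n)^(5n)] = 5n · ln(1 + 98/n) = 5n · (98/n + O(1/n^2)) = 490 + O(1/n) → 490.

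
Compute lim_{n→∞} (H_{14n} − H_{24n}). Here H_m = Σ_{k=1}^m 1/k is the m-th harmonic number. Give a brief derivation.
lim = ln(14/24) = ln(7/12)

Euler-Maclaurin gives H_m = ln m + γ + 1/(2m) + O(1/m^2). The γ and O(1/m) terms cancel in the difference:
  H_{14n} − H_{24n} = ln(14n) − ln(24n) + O(1/n) = ln(14/24) + O(1/n).
Hence the limit is ln(14/24) = ln(7/12).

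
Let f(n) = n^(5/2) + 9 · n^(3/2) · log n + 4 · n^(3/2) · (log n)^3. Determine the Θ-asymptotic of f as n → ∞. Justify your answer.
f(n) ∈ Θ(n^(5/2))

Compare the terms by growth order. For large n, n^a · (log n)^b dominates n^a' · (log n)^b' iff a > a', or (a = a' and b > b'). Ranking the 3 terms shows the dominant one is n^(5/2). Hence f(n) ∈ Θ(n^(5/2)).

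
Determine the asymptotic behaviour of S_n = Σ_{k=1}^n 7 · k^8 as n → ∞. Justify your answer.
S_n ~ 7 · n^9 / 9

By integral comparison (Euler-Maclaurin), Σ_{k=1}^n 7 · k^8 = 7 · ∫_0^n x^8 dx + O(n^8) = 7 · n^9/9 + O(n^8). (Equivalently, Faulhaber's formula gives the same leading term.)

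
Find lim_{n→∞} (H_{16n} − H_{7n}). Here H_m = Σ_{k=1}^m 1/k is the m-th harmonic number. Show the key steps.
lim = ln(16/7)

Euler-Maclaurin gives H_m = ln m + γ + 1/(2m) + O(1/m^2). The γ and O(1/m) terms cancel in the difference:
  H_{16n} − H_{7n} = ln(16n) − ln(7n) + O(1/n) = ln(16/7) + O(1/n).
Hence the limit is ln(16/7).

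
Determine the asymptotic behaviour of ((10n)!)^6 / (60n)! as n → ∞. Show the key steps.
((10n)!)^6/(60n)! ~ ((2π·10n)^(5/2) / sqrt(6)) · 6^(−6·10n)  →  0

Write N = 10n. Stirling: N! ~ sqrt(2π N)(N/e)^N and (6N)! ~ sqrt(2π·6N)·(6N/e)^(6N).
  (N!)^6/(6N)! ~ (2π N)^(6/2) (N/e)^(6N) / [sqrt(2π·6N) (6N/e)^(6N)]
     = (2π N)^(6/2) / sqrt(2π·6N) · (N/(6N))^(6N)
     = (2π N)^((6−1)/2) / sqrt(6) · 6^(−6N).
Since 6^6 > 1, the factor 6^(−6N) decays exponentially, so the ratio → 0. Substituting N = 10n gives the stated form.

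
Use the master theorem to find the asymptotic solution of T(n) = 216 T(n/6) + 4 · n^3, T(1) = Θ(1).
T(n) = Θ(n^3 log n)

log_6 216 = 3, and f(n) = 4 · n^3 = Θ(n^(log_6 216)). This is Case 2 of the master theorem: T(n) = Θ(f(n) · log n) = Θ(n^3 log n).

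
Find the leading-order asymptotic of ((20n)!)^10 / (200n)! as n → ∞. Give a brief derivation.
((20n)!)^10/(200n)! ~ ((2π·20n)^(9/2) / sqrt(10)) · 10^(−10·20n)  →  0

Write N = 20n. Stirling: N! ~ sqrt(2π N)(N/e)^N and (10N)! ~ sqrt(2π·10N)·(10N/e)^(10N).
  (N!)^10/(10N)! ~ (2π N)^(10/2) (N/e)^(10N) / [sqrt(2π·10N) (10N/e)^(10N)]
     = (2π N)^(10/2) / sqrt(2π·10N) · (N/(10N))^(10N)
     = (2π N)^((10−1)/2) / sqrt(10) · 10^(−10N).
Since 10^10 > 1, the factor 10^(−10N) decays exponentially, so the ratio → 0. Substituting N = 20n gives the stated form.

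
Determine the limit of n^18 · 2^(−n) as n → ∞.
lim = 0

Exponentials with base > 1 dominate every fixed polynomial: for any fixed c, n^c / 2^n → 0 as n → ∞ (e.g. by the ratio test, or by writing 2^n = e^(n ln 2) and noting e^(n ln 2) / n^c → ∞). Hence n^18 · 2^(−n) = n^18 / 2^n → 0.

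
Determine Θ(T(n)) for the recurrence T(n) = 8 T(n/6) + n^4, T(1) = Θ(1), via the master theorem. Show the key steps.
T(n) = Θ(n^4)

log_6 8 ≈ 1.161. f(n) = n^4 dominates n^(log_6 8) since 4 > 1.161, and the regularity condition a·f(n/b) = 8·(n/6)^4 = (8/1296)·n^4 ≤ c·f(n) holds with c = 8/1296 ≈ 0.00617 < 1. So this is Case 3: T(n) = Θ(f(n)) = Θ(n^4).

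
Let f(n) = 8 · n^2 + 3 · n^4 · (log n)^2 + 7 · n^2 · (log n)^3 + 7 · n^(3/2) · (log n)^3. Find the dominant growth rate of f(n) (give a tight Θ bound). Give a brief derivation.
f(n) ∈ Θ(n^4 · (log n)^2)

Compare the terms by growth order. For large n, n^a · (log n)^b dominates n^a' · (log n)^b' iff a > a', or (a = a' and b > b'). Ranking the 4 terms shows the dominant one is 3 · n^4 · (log n)^2. Hence f(n) ∈ Θ(n^4 · (log n)^2).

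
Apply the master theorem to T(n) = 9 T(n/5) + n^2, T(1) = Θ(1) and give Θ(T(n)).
T(n) = Θ(n^2)

log_5 9 ≈ 1.365. f(n) = n^2 dominates n^(log_5 9) since 2 > 1.365, and the regularity condition a·f(n/b) = 9·(n/5)^2 = (9/25)·n^2 ≤ c·f(n) holds with c = 9/25 ≈ 0.36 < 1. So this is Case 3: T(n) = Θ(f(n)) = Θ(n^2).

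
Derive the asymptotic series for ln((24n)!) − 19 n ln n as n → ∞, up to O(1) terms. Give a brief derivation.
ln((24n)!) − 19 n ln n = 5 n ln n + 24(ln 24 − 1) n + (1/2) ln(2π·24n) + O(1/n)

Stirling: ln((24n)!) = 24n ln(24n) − 24n + (1/2) ln(2π·24n) + O(1/n).
Expand 24n ln(24n) = 24n (ln n + ln 24) = 24n ln n + 24n ln 24.
Subtract 19n ln n: leading term is (24 − 19) n ln n = 5 n ln n. The next term is 24n ln 24 − 24n = 24(ln 24 − 1) n. Then the (1/2) ln(2π·24n) correction.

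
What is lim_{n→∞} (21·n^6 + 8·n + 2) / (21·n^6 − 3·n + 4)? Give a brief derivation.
lim = 21/21 = 1

For large n the leading n^6 terms dominate both numerator and denominator. Dividing top and bottom by n^6, every other term tends to 0, leaving 21/21 = 1.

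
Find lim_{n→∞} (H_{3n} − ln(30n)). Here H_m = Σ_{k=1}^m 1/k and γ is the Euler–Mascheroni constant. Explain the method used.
lim = −ln 10 + γ

By Euler-Maclaurin, H_m = ln m + γ + O(1/m). So
  H_{3n} − ln(30n) = ln(3n) + γ − ln(30n) + O(1/n)
                       = ln(3/30) + γ + O(1/n).
Hence the limit is ln(3/30) + γ (= −ln 10).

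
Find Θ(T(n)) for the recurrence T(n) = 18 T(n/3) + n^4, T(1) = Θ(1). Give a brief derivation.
T(n) = Θ(n^4)

log_3 18 ≈ 2.631. f(n) = n^4 dominates n^(log_3 18) since 4 > 2.631, and the regularity condition a·f(n/b) = 18·(n/3)^4 = (18/81)·n^4 ≤ c·f(n) holds with c = 18/81 ≈ 0.222 < 1. So this is Case 3: T(n) = Θ(f(n)) = Θ(n^4).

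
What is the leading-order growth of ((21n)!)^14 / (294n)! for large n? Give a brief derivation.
((21n)!)^14/(294n)! ~ ((2π·21n)^(13/2) / sqrt(14)) · 14^(−14·21n)  →  0

Write N = 21n. Stirling: N! ~ sqrt(2π N)(N/e)^N and (14N)! ~ sqrt(2π·14N)·(14N/e)^(14N).
  (N!)^14/(14N)! ~ (2π N)^(14/2) (N/e)^(14N) / [sqrt(2π·14N) (14N/e)^(14N)]
     = (2π N)^(14/2) / sqrt(2π·14N) · (N/(14N))^(14N)
     = (2π N)^((14−1)/2) / sqrt(14) · 14^(−14N).
Since 14^14 > 1, the factor 14^(−14N) decays exponentially, so the ratio → 0. Substituting N = 21n gives the stated form.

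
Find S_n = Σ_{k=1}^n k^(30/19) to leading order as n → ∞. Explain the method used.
S_n ~ (19/49) · n^(49/19)

Integral comparison: Σ_{k=1}^n k^(30/19) = ∫_0^n x^(30/19) dx + O(n^(30/19)). The integral is n^(1 + 30/19) / (1 + 30/19) = n^((30+19)/19) / ((30+19)/19) = (19/49) · n^(49/19).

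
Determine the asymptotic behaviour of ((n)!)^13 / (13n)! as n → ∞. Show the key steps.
((n)!)^13/(13n)! ~ ((2π·n)^(12/2) / sqrt(13)) · 13^(−13·n)  →  0

Write N = n. Stirling: N! ~ sqrt(2π N)(N/e)^N and (13N)! ~ sqrt(2π·13N)·(13N/e)^(13N).
  (N!)^13/(13N)! ~ (2π N)^(13/2) (N/e)^(13N) / [sqrt(2π·13N) (13N/e)^(13N)]
     = (2π N)^(13/2) / sqrt(2π·13N) · (N/(13N))^(13N)
     = (2π N)^((13−1)/2) / sqrt(13) · 13^(−13N).
Since 13^13 > 1, the factor 13^(−13N) decays exponentially, so the ratio → 0. Substituting N = n gives the stated form.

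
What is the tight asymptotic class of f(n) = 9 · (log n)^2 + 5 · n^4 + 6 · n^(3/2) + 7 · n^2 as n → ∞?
f(n) ∈ Θ(n^4)

Compare the terms by growth order. For large n, n^a · (log n)^b dominates n^a' · (log n)^b' iff a > a', or (a = a' and b > b'). Ranking the 4 terms shows the dominant one is 5 · n^4. Hence f(n) ∈ Θ(n^4).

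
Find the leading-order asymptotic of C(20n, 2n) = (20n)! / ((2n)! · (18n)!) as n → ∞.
C(20n, 2n) ~ (10000000000/387420489)^(2n) · sqrt(5/(9π·2n))

Write N = 2n. Apply Stirling to each factorial:
  (10N)! ~ sqrt(2π·10N) · (10N/e)^(10N),
  N! ~ sqrt(2π N) · (N/e)^N,
  (9N)! ~ sqrt(2π·9N) · (9N/e)^(9N).
The exponential factors combine to (10N)^(10N) / (N^N · (9N)^(9N)) = 10^(10N)/9^(9N) = (10^10/9^9)^N = (10000000000/387420489)^N.
The square-root prefactors combine to sqrt(2π·10N) / (sqrt(2π N)·sqrt(2π·9N)) = sqrt(10 / (2π·9·N)) = sqrt(5/(9π·2n)).
Substituting N = 2n: C(20n, 2n) ~ (10000000000/387420489)^(2n) · sqrt(5/(9π·2n)).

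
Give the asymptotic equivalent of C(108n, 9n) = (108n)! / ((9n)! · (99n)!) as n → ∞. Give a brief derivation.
C(108n, 9n) ~ (8916100448256/285311670611)^(9n) · sqrt(6/(11π·9n))

Write N = 9n. Apply Stirling to each factorial:
  (12N)! ~ sqrt(2π·12N) · (12N/e)^(12N),
  N! ~ sqrt(2π N) · (N/e)^N,
  (11N)! ~ sqrt(2π·11N) · (11N/e)^(11N).
The exponential factors combine to (12N)^(12N) / (N^N · (11N)^(11N)) = 12^(12N)/11^(11N) = (12^12/11^11)^N = (8916100448256/285311670611)^N.
The square-root prefactors combine to sqrt(2π·12N) / (sqrt(2π N)·sqrt(2π·11N)) = sqrt(12 / (2π·11·N)) = sqrt(6/(11π·9n)).
Substituting N = 9n: C(108n, 9n) ~ (8916100448256/285311670611)^(9n) · sqrt(6/(11π·9n)).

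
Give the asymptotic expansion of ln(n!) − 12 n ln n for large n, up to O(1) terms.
ln(n!) − 12 n ln n = −11 n ln n − n + (1/2) ln(2π n) + O(1/n)

Stirling: ln((n)!) = n ln(n) − n + (1/2) ln(2π·n) + O(1/n).
Here n ln(n) = n ln n.
Subtract 12n ln n: leading term is (1 − 12) n ln n = −11 n ln n. The next term is −n. Then the (1/2) ln(2π·n) correction.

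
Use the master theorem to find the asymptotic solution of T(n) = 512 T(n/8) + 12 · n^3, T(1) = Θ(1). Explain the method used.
T(n) = Θ(n^3 log n)

log_8 512 = 3, and f(n) = 12 · n^3 = Θ(n^(log_8 512)). This is Case 2 of the master theorem: T(n) = Θ(f(n) · log n) = Θ(n^3 log n).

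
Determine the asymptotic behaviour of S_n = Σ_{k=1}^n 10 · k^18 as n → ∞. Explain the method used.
S_n ~ 10 · n^19 / 19

By integral comparison (Euler-Maclaurin), Σ_{k=1}^n 10 · k^18 = 10 · ∫_0^n x^18 dx + O(n^18) = 10 · n^19/19 + O(n^18). (Equivalently, Faulhaber's formula gives the same leading term.)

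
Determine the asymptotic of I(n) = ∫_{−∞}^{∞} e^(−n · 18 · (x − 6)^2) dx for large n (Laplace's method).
I(n) = sqrt(π/(18n))

Here φ(x) = 18 · (x − 6)^2 has its unique minimum at x* = 6 with φ(x*) = 0 and φ''(x*) = 36. Laplace's method gives
  I(n) ~ e^(−n φ(x*)) · sqrt(2π / (n · φ''(x*))) = sqrt(2π / (36n)) = sqrt(π/(18n)).
This is exact: substituting u = (x − 6)·sqrt(18n) gives I(n) = (1/sqrt(18n)) ∫_{−∞}^{∞} e^(−u^2) du = sqrt(π/(18n)).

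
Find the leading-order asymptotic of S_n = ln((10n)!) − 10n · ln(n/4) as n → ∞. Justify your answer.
S_n ~ 10n · (ln 40 − 1) + O(ln n)

Stirling: ln((10n)!) = 10n ln(10n) − 10n + O(ln n).
  S_n = 10n ln(10n) − 10n − 10n ln(n/4) + O(ln n)
      = 10n ln(10n) − 10n ln n + 10n ln 4 − 10n + O(ln n)
      = 10n ln 10 + 10n ln 4 − 10n + O(ln n)
      = 10n (ln 40 − 1) + O(ln n).
Numerically ln(40) − 1 ≈ 2.6889.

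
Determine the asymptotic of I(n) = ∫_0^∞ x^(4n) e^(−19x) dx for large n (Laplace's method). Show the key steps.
I(n) ~ (sqrt(2π·4n) / 19) · (4n/(19e))^(4n)

Write the integrand as exp(4n ln x − 19x) and set f(x) = 4n ln x − 19x. Then f'(x) = 4n/x − 19 = 0 at x* = 4n/19, and f''(x*) = −4n/x*^2 = −19^2/(4n). Laplace's method (interior maximum) gives
  I(n) ~ e^(f(x*)) · sqrt(2π / |f''(x*)|)
        = exp(4n ln(4n/19) − 4n) · sqrt(2π · 4n / 19^2)
        = (4n/19)^(4n) e^(−4n) · sqrt(2π·4n) / 19
        = (sqrt(2π·4n) / 19) · (4n/(19e))^(4n).
This matches Γ(4n+1)/19^(4n+1) with Stirling applied to Γ.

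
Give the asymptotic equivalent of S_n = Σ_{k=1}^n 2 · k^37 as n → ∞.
S_n ~ n^38 / 19

By integral comparison (Euler-Maclaurin), Σ_{k=1}^n 2 · k^37 = 2 · ∫_0^n x^37 dx + O(n^37) = 2 · n^38/38 = n^38 / 19 + O(n^37). (Equivalently, Faulhaber's formula gives the same leading term.)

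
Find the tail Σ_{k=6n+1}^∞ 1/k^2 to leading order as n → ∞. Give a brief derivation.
Σ_{k>6n} 1/k^2 ~ 1/(1 · (6n))

Compare to the integral: ∫_{6n}^∞ x^(−2) dx = [−x^(−1)/1]_{6n}^∞ = 1/((2−1)·(6n)). Euler-Maclaurin then gives
  Σ_{k>6n} 1/k^2 = ∫_{6n}^∞ dx/x^2 − 1/(2·(6n)^2) + O(1/(6n)^3).
(Equivalently this is ζ(2) − Σ_{k≤6n} 1/k^2.)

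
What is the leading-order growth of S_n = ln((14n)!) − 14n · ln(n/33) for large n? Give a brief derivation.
S_n ~ 14n · (ln 462 − 1) + O(ln n)

Stirling: ln((14n)!) = 14n ln(14n) − 14n + O(ln n).
  S_n = 14n ln(14n) − 14n − 14n ln(n/33) + O(ln n)
      = 14n ln(14n) − 14n ln n + 14n ln 33 − 14n + O(ln n)
      = 14n ln 14 + 14n ln 33 − 14n + O(ln n)
      = 14n (ln 462 − 1) + O(ln n).
Numerically ln(462) − 1 ≈ 5.1356.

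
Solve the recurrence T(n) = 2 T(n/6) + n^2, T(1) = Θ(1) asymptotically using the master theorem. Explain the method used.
T(n) = Θ(n^2)

log_6 2 ≈ 0.387. f(n) = n^2 dominates n^(log_6 2) since 2 > 0.387, and the regularity condition a·f(n/b) = 2·(n/6)^2 = (2/36)·n^2 ≤ c·f(n) holds with c = 2/36 ≈ 0.0556 < 1. So this is Case 3: T(n) = Θ(f(n)) = Θ(n^2).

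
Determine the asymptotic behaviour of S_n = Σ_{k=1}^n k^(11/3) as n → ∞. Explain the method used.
S_n ~ (3/14) · n^(14/3)

Integral comparison: Σ_{k=1}^n k^(11/3) = ∫_0^n x^(11/3) dx + O(n^(11/3)). The integral is n^(1 + 11/3) / (1 + 11/3) = n^((11+3)/3) / ((11+3)/3) = (3/14) · n^(14/3).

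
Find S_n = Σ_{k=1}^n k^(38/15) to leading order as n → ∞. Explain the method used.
S_n ~ (15/53) · n^(53/15)

Integral comparison: Σ_{k=1}^n k^(38/15) = ∫_0^n x^(38/15) dx + O(n^(38/15)). The integral is n^(1 + 38/15) / (1 + 38/15) = n^((38+15)/15) / ((38+15)/15) = (15/53) · n^(53/15).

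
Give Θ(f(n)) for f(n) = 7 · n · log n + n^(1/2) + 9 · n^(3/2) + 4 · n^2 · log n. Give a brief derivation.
f(n) ∈ Θ(n^2 · log n)

Compare the terms by growth order. For large n, n^a · (log n)^b dominates n^a' · (log n)^b' iff a > a', or (a = a' and b > b'). Ranking the 4 terms shows the dominant one is 4 · n^2 · log n. Hence f(n) ∈ Θ(n^2 · log n).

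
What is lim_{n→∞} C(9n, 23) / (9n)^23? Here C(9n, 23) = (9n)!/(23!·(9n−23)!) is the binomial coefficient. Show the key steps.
lim = 1/23! = 1/25852016738884976640000

With N = 9n → ∞: C(N, 23) / N^23 = [N(N−1)…(N−22)] / (23! · N^23) = (1/23!) · 1 · (1 − 1/(9n)) · … · (1 − 22/(9n)). Each factor → 1 as N → ∞, so the limit is 1/23! = 1/25852016738884976640000.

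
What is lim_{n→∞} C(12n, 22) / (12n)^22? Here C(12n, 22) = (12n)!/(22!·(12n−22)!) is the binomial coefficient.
lim = 1/22! = 1/1124000727777607680000

With N = 12n → ∞: C(N, 22) / N^22 = [N(N−1)…(N−21)] / (22! · N^22) = (1/22!) · 1 · (1 − 1/(12n)) · … · (1 − 21/(12n)). Each factor → 1 as N → ∞, so the limit is 1/22! = 1/1124000727777607680000.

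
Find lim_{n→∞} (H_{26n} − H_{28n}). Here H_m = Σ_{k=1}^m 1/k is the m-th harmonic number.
lim = ln(26/28) = ln(13/14)

Euler-Maclaurin gives H_m = ln m + γ + 1/(2m) + O(1/m^2). The γ and O(1/m) terms cancel in the difference:
  H_{26n} − H_{28n} = ln(26n) − ln(28n) + O(1/n) = ln(26/28) + O(1/n).
Hence the limit is ln(26/28) = ln(13/14).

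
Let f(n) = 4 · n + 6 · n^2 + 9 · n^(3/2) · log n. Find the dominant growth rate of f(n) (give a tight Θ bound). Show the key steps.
f(n) ∈ Θ(n^2)

Compare the terms by growth order. For large n, n^a · (log n)^b dominates n^a' · (log n)^b' iff a > a', or (a = a' and b > b'). Ranking the 3 terms shows the dominant one is 6 · n^2. Hence f(n) ∈ Θ(n^2).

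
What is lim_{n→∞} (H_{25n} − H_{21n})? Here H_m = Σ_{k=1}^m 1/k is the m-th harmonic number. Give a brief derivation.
lim = ln(25/21)

Euler-Maclaurin gives H_m = ln m + γ + 1/(2m) + O(1/m^2). The γ and O(1/m) terms cancel in the difference:
  H_{25n} − H_{21n} = ln(25n) − ln(21n) + O(1/n) = ln(25/21) + O(1/n).
Hence the limit is ln(25/21).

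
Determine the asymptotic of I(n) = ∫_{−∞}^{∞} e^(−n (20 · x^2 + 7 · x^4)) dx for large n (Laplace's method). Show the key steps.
I(n) ~ sqrt(π/(20n))

φ(x) = 20 · x^2 + 7 · x^4 has its unique global minimum at x* = 0 (since φ'(x) = 40x + 28x^3 = 0 only at x = 0 for real x with both coefficients positive, and φ → ∞ as |x| → ∞). At x* = 0, φ(0) = 0 and φ''(0) = 40. Laplace's method then gives
  I(n) ~ sqrt(2π / (n · φ''(0))) · e^(−n φ(0)) = sqrt(2π / (40n)) = sqrt(π/(20n)).
The 7 · x^4 term contributes only at subleading order (an O(1/n) relative correction).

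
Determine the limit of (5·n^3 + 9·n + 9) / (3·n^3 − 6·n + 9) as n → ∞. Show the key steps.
lim = 5/3

For large n the leading n^3 terms dominate both numerator and denominator. Dividing top and bottom by n^3, every other term tends to 0, leaving 5/3.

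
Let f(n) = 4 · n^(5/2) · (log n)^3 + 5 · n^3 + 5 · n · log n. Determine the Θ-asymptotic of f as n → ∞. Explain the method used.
f(n) ∈ Θ(n^3)

Compare the terms by growth order. For large n, n^a · (log n)^b dominates n^a' · (log n)^b' iff a > a', or (a = a' and b > b'). Ranking the 3 terms shows the dominant one is 5 · n^3. Hence f(n) ∈ Θ(n^3).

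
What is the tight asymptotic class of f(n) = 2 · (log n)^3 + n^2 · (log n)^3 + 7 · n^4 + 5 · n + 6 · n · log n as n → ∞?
f(n) ∈ Θ(n^4)

Compare the terms by growth order. For large n, n^a · (log n)^b dominates n^a' · (log n)^b' iff a > a', or (a = a' and b > b'). Ranking the 5 terms shows the dominant one is 7 · n^4. Hence f(n) ∈ Θ(n^4).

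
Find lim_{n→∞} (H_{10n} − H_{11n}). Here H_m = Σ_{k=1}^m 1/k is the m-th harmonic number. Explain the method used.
lim = ln(10/11)

Euler-Maclaurin gives H_m = ln m + γ + 1/(2m) + O(1/m^2). The γ and O(1/m) terms cancel in the difference:
  H_{10n} − H_{11n} = ln(10n) − ln(11n) + O(1/n) = ln(10/11) + O(1/n).
Hence the limit is ln(10/11).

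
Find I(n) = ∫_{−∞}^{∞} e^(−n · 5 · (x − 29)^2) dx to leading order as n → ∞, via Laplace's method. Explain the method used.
I(n) = sqrt(π/(5n))

Here φ(x) = 5 · (x − 29)^2 has its unique minimum at x* = 29 with φ(x*) = 0 and φ''(x*) = 10. Laplace's method gives
  I(n) ~ e^(−n φ(x*)) · sqrt(2π / (n · φ''(x*))) = sqrt(2π / (10n)) = sqrt(π/(5n)).
This is exact: substituting u = (x − 29)·sqrt(5n) gives I(n) = (1/sqrt(5n)) ∫_{−∞}^{∞} e^(−u^2) du = sqrt(π/(5n)).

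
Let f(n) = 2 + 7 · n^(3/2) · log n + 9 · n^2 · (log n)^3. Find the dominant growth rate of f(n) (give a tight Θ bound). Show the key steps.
f(n) ∈ Θ(n^2 · (log n)^3)

Compare the terms by growth order. For large n, n^a · (log n)^b dominates n^a' · (log n)^b' iff a > a', or (a = a' and b > b'). Ranking the 3 terms shows the dominant one is 9 · n^2 · (log n)^3. Hence f(n) ∈ Θ(n^2 · (log n)^3).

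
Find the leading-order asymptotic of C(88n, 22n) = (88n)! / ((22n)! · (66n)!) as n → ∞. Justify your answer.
C(88n, 22n) ~ (256/27)^(22n) · sqrt(2/(3π·22n))

Write N = 22n. Apply Stirling to each factorial:
  (4N)! ~ sqrt(2π·4N) · (4N/e)^(4N),
  N! ~ sqrt(2π N) · (N/e)^N,
  (3N)! ~ sqrt(2π·3N) · (3N/e)^(3N).
The exponential factors combine to (4N)^(4N) / (N^N · (3N)^(3N)) = 4^(4N)/3^(3N) = (4^4/3^3)^N = (256/27)^N.
The square-root prefactors combine to sqrt(2π·4N) / (sqrt(2π N)·sqrt(2π·3N)) = sqrt(4 / (2π·3·N)) = sqrt(2/(3π·22n)).
Substituting N = 22n: C(88n, 22n) ~ (256/27)^(22n) · sqrt(2/(3π·22n)).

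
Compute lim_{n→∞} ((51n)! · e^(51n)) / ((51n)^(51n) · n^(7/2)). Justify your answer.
lim = 0

Stirling: (51n)! ~ sqrt(2π·51n) · (51n/e)^(51n). Hence
  (51n)! · e^(51n) / (51n)^(51n) ~ sqrt(2π·51n).
Dividing by n^(7/2): sqrt(2π·51n) / n^(7/2) = sqrt(2π·51) · n^((1−7)/2), so the expression behaves like sqrt(2π·51) · n^((1−7)/2) → 0.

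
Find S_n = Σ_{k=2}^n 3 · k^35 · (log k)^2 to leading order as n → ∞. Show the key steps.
S_n ~ n^36 · (log n)^2 / 12

By integral comparison, S_n = ∫_1^n 3 · x^35 · (log x)^2 dx + O(n^35 · (log n)^2). For the integral, the leading term of ∫_1^n x^35 (log x)^2 dx is n^36/36 · (log n)^2 (by repeated integration by parts; each step lowers the log-exponent and produces a relatively O(1/log n) correction). Hence S_n ~ n^36 · (log n)^2 / 12.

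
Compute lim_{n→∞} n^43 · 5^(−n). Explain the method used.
lim = 0

Exponentials with base > 1 dominate every fixed polynomial: for any fixed c, n^c / 5^n → 0 as n → ∞ (e.g. by the ratio test, or by writing 5^n = e^(n ln 5) and noting e^(n ln 5) / n^c → ∞). Hence n^43 · 5^(−n) = n^43 / 5^n → 0.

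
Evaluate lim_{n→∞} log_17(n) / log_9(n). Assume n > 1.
lim = ln(9) / ln(17) = log_17(9)

Change of base: log_17(n) = ln n / ln 17 and log_9(n) = ln n / ln 9. The ratio is (ln n / ln 17) · (ln 9 / ln n) = ln 9 / ln 17, a constant independent of n. So the limit is ln 9 / ln 17 = log_17(9).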